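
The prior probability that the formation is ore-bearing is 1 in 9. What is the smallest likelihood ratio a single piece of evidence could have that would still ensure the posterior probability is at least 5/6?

Prior odds = (1/9)/(8/9) = 0.125.
Target odds = (5/6)/(1/6) = 5.
Required Bayes factor = 5 ÷ 0.125 = 40.

40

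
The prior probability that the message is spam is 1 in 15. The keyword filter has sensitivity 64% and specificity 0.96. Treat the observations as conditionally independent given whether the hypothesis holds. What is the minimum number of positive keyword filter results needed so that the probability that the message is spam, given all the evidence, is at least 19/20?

Prior odds = (1/15)/(14/15) = 1/14.
False-positive rate = 1 − 0.96 = 0.04; likelihood ratio of a positive = 0.64/0.04 = 16.
Target posterior odds = 0.95/0.05 = 19.
Require 16ⁿ ≥ 19 ÷ (1/14) = 266.
16² = 256 falls short of 266 but 16³ = 4096 reaches it, so n = 3.

3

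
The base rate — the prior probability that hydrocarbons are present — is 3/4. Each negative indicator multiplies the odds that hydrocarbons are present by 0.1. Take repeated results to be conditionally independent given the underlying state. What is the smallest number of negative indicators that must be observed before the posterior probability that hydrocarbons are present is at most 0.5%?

Prior odds = 0.75/0.25 = 3.
Likelihood ratio per negative indicator = 0.1.
Target posterior odds = 0.005/0.995 = 1/199.
Require 0.1ⁿ ≤ 1/199 ÷ 3 = 1/597.
0.1² = 0.01 is still above 1/597 but 0.1³ = 0.001 is at or below it, so n = 3.

3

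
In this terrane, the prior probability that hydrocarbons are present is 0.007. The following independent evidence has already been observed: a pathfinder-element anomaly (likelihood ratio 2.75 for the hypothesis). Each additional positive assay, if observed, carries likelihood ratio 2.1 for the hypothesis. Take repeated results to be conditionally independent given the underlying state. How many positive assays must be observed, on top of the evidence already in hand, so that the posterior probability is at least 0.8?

8

Prior odds = 0.007/0.993 = 7/993.
Bayes factor of the evidence already in hand = 2.75.
Odds after that evidence = (7/993) × 2.75 = 77/3972.
Target odds = 0.8/0.2 = 4.
Need 2.1ⁿ ≥ 4 ÷ (77/3972) = 15888/77.
2.1⁷ ≈180.109 falls short of 15888/77 but 2.1⁸ ≈378.229 reaches it, so n = 8.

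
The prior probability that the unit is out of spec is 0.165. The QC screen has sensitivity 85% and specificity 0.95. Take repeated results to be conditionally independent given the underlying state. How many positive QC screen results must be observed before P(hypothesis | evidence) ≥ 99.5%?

Prior odds = 0.165/0.835 = 33/167.
False-positive rate = 1 − 0.95 = 0.05; likelihood ratio of a positive = 0.85/0.05 = 17.
Target odds: 0.995 ÷ 0.005 = 199.
Require 17ⁿ ≥ 199 ÷ (33/167) = 33233/33.
17² = 289 falls short of 33233/33 but 17³ = 4913 reaches it, so n = 3.

3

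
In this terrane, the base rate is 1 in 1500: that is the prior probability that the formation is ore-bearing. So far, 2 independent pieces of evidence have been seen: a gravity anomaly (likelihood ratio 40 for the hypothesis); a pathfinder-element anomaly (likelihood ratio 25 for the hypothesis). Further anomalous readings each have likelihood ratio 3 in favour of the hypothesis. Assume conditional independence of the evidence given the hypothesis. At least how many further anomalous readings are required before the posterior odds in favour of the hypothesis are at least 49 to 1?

4

Prior odds = (1/1500)/(1499/1500) = 1/1499.
Combined Bayes factor of the evidence already in hand = 40 × 25 = 1000.
Odds after that evidence = (1/1499) × 1000 = 1000/1499.
Target odds = 49.
Need 3ⁿ ≥ 49 ÷ (1000/1499) = 73.451.
3³ = 27 falls short of 73.451 but 3⁴ = 81 reaches it, so n = 4.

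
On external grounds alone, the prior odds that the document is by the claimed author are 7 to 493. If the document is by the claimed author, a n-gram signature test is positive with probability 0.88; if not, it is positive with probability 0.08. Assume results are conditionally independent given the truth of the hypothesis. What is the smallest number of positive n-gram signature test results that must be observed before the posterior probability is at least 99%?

4

Prior odds = 7/493.
Likelihood ratio of a positive = 0.88/0.08 = 11.
Target odds: 0.99 ÷ 0.01 = 99.
Need (7/493) × 11ⁿ ≥ 99, i.e. 11ⁿ ≥ 48807/7.
11³ = 1331 falls short of 48807/7 but 11⁴ = 14641 reaches it, so n = 4.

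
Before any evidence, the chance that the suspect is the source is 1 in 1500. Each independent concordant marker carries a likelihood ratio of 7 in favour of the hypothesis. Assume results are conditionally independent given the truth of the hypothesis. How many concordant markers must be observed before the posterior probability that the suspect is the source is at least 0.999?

Prior odds: (1/1500) ÷ (1499/1500) = 1/1499.
Likelihood ratio per concordant marker = 7.
Target odds: 0.999 ÷ 0.001 = 999.
Require 7ⁿ ≥ 999 ÷ (1/1499) = 1497501.
7⁷ = 823543 falls short of 1497501 but 7⁸ = 5764801 reaches it, so n = 8.

8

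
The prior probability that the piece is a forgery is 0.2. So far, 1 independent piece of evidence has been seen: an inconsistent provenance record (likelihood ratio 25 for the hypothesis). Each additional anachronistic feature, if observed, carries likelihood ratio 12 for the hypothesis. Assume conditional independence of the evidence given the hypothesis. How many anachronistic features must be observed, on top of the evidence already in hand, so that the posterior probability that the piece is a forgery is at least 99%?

Prior odds = 0.2/0.8 = 0.25.
Bayes factor of the evidence already in hand = 25.
Odds after that evidence = 0.25 × 25 = 6.25.
Target odds = 0.99/0.01 = 99.
Need 12ⁿ ≥ 99 ÷ 6.25 = 15.84.
12¹ = 12 falls short of 15.84 but 12² = 144 reaches it, so n = 2.

2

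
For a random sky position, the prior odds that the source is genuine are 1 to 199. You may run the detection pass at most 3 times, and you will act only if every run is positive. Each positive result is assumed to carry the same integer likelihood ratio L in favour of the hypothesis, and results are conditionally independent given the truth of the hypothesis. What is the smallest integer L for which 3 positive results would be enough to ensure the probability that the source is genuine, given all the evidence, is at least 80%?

Prior odds = 1/199.
Target odds = 0.8/0.2 = 4.
Need L³ ≥ 4 ÷ (1/199) = 796.
9³ = 729 < 796 ≤ 1000 = 10³, so L = 10.

10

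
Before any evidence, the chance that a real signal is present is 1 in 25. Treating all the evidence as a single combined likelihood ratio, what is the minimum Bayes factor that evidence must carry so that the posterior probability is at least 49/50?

1176

Prior odds = 0.04/0.96 = 1/24.
Target odds = 0.98/0.02 = 49.
Required Bayes factor = 49 ÷ (1/24) = 1176.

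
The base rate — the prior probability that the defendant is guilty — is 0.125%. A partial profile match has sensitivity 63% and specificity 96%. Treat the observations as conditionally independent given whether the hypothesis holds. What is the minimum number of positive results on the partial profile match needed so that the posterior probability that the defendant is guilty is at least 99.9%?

Prior odds: 0.00125 ÷ 0.99875 = 1/799.
False-positive rate = 1 − 0.96 = 0.04; likelihood ratio of a positive = 0.63/0.04 = 15.75.
Target odds: 0.999 ÷ 0.001 = 999.
Require 15.75ⁿ ≥ 999 ÷ (1/799) = 798201.
15.75⁴ = 15752961/256 falls short of 798201 but 15.75⁵ = 992436543/1024 reaches it, so n = 5.

5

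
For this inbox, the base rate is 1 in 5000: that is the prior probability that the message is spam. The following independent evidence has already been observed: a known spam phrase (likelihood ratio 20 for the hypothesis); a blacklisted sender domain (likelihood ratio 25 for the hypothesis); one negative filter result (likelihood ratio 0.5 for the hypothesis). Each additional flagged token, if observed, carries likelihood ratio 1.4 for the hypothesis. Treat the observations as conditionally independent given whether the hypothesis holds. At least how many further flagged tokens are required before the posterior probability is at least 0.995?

25

Prior odds = 0.0002/0.9998 = 1/4999.
Combined Bayes factor of the evidence already in hand = 20 × 25 × 0.5 = 250.
Odds after that evidence = (1/4999) × 250 = 250/4999.
Target odds = 0.995/0.005 = 199.
Need 1.4ⁿ ≥ 199 ÷ (250/4999) = 3979.204.
1.4²⁴ ≈3214.2 falls short of 3979.204 but 1.4²⁵ ≈4499.88 reaches it, so n = 25.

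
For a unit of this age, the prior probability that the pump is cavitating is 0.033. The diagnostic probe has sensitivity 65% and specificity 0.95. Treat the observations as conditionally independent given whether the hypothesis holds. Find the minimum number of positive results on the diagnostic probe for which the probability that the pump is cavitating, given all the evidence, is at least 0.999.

5

Prior odds: 0.033 ÷ 0.967 = 33/967.
False-positive rate = 1 − 0.95 = 0.05; likelihood ratio of a positive = 0.65/0.05 = 13.
Target posterior odds = 0.999/0.001 = 999.
Need (33/967) × 13ⁿ ≥ 999, i.e. 13ⁿ ≥ 322011/11.
13⁴ = 28561 falls short of 322011/11 but 13⁵ = 371293 reaches it, so n = 5.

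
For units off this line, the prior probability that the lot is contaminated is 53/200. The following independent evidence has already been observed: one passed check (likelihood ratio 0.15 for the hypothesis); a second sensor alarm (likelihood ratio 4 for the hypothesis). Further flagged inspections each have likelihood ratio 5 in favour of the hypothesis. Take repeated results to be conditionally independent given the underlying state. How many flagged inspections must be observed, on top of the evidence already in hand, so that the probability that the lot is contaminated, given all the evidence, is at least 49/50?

4

Prior odds = 0.265/0.735 = 53/147.
Combined Bayes factor of the evidence already in hand = 0.15 × 4 = 0.6.
Odds after that evidence = (53/147) × 0.6 = 53/245.
Target odds = 0.98/0.02 = 49.
Need 5ⁿ ≥ 49 ÷ (53/245) = 12005/53.
5³ = 125 falls short of 12005/53 but 5⁴ = 625 reaches it, so n = 4.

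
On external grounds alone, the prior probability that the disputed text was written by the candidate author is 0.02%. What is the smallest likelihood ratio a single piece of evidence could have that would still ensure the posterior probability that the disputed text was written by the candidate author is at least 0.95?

Prior odds = 0.0002/0.9998 = 1/4999.
Target odds = 0.95/0.05 = 19.
Required Bayes factor = 19 ÷ (1/4999) = 94981.

94981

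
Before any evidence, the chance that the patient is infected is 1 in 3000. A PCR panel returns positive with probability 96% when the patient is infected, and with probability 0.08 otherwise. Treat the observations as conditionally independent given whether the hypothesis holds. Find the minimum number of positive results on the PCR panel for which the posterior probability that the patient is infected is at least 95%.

5

Prior odds = (1/3000)/(2999/3000) = 1/2999.
Likelihood ratio of a positive result = 0.96/0.08 = 12.
Target posterior odds = 0.95/0.05 = 19.
Require 12ⁿ ≥ 19 ÷ (1/2999) = 56981.
12⁴ = 20736 falls short of 56981 but 12⁵ = 248832 reaches it, so n = 5.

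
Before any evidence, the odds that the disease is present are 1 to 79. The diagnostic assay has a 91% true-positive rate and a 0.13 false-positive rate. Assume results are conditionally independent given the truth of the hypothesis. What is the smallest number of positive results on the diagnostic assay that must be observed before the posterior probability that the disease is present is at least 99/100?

5

Prior odds = 1/79.
Likelihood ratio of a positive result = 0.91/0.13 = 7.
Target posterior odds = 0.99/0.01 = 99.
Require 7ⁿ ≥ 99 ÷ (1/79) = 7821.
7⁴ = 2401 falls short of 7821 but 7⁵ = 16807 reaches it, so n = 5.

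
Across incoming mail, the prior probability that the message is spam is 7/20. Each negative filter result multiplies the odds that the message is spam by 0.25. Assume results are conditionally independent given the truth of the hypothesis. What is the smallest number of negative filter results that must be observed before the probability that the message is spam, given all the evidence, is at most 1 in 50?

3

Prior odds = 0.35/0.65 = 7/13.
Likelihood ratio per negative filter result = 0.25.
Target odds: 0.02 ÷ 0.98 = 1/49.
Require 0.25ⁿ ≤ 1/49 ÷ (7/13) = 13/343.
0.25² = 0.0625 is still above 13/343 but 0.25³ = 0.015625 is at or below it, so n = 3.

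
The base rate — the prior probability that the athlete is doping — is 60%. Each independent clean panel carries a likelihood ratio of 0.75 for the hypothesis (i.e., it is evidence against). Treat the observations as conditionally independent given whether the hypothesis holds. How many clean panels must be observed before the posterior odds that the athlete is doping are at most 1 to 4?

Prior odds: 0.6 ÷ 0.4 = 1.5.
Likelihood ratio per clean panel = 0.75.
Target odds = 0.25.
Need 1.5 × 0.75ⁿ ≤ 0.25, i.e. 0.75ⁿ ≤ 1/6.
0.75⁶ = 729/4096 is still above 1/6 but 0.75⁷ = 2187/16384 is at or below it, so n = 7.

7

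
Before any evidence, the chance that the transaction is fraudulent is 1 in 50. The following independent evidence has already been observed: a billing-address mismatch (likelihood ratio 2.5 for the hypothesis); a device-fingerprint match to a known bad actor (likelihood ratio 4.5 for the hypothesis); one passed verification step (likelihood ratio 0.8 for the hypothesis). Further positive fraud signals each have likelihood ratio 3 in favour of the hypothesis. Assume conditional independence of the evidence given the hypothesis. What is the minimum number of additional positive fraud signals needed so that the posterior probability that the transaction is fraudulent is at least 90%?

Prior odds = 0.02/0.98 = 1/49.
Combined Bayes factor of the evidence already in hand = 2.5 × 4.5 × 0.8 = 9.
Odds after that evidence = (1/49) × 9 = 9/49.
Target odds = 0.9/0.1 = 9.
Need 3ⁿ ≥ 9 ÷ (9/49) = 49.
3³ = 27 falls short of 49 but 3⁴ = 81 reaches it, so n = 4.

4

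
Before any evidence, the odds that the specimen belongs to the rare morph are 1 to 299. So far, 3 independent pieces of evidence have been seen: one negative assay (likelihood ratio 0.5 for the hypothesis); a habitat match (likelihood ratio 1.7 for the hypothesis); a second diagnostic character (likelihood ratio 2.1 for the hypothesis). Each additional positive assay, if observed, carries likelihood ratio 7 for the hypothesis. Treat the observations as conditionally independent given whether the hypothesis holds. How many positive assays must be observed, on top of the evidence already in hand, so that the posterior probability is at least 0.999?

7

Prior odds = 1/299.
Combined Bayes factor of the evidence already in hand = 0.5 × 1.7 × 2.1 = 1.785.
Odds after that evidence = (1/299) × 1.785 = 357/59800.
Target odds = 0.999/0.001 = 999.
Need 7ⁿ ≥ 999 ÷ (357/59800) = 19913400/119.
7⁶ = 117649 falls short of 19913400/119 but 7⁷ = 823543 reaches it, so n = 7.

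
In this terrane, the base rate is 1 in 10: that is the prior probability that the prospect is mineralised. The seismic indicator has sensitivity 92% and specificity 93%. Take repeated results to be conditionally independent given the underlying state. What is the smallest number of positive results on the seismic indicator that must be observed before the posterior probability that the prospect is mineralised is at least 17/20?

2

Prior odds: 0.1 ÷ 0.9 = 1/9.
False-positive rate = 1 − 0.93 = 0.07; likelihood ratio of a positive = 0.92/0.07 = 92/7.
Target odds: 0.85 ÷ 0.15 = 17/3.
Require (92/7)ⁿ ≥ 17/3 ÷ (1/9) = 51.
(92/7)¹ = 92/7 falls short of 51 but (92/7)² = 8464/49 reaches it, so n = 2.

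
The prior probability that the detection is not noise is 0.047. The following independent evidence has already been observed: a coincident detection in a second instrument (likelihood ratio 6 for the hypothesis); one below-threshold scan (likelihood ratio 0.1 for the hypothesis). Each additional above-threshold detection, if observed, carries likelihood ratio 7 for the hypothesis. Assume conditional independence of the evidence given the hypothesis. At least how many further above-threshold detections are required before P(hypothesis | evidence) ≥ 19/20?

Prior odds = 0.047/0.953 = 47/953.
Combined Bayes factor of the evidence already in hand = 6 × 0.1 = 0.6.
Odds after that evidence = (47/953) × 0.6 = 141/4765.
Target odds = 0.95/0.05 = 19.
Need 7ⁿ ≥ 19 ÷ (141/4765) = 90535/141.
7³ = 343 falls short of 90535/141 but 7⁴ = 2401 reaches it, so n = 4.

4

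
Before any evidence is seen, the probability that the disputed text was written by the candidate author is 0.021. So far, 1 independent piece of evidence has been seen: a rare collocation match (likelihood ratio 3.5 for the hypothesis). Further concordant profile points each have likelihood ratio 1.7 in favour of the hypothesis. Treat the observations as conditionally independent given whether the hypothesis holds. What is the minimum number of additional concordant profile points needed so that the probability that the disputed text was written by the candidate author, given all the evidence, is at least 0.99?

Prior odds = 0.021/0.979 = 21/979.
Bayes factor of the evidence already in hand = 3.5.
Odds after that evidence = (21/979) × 3.5 = 147/1958.
Target odds = 0.99/0.01 = 99.
Need 1.7ⁿ ≥ 99 ÷ (147/1958) = 64614/49.
1.7¹³ ≈990.458 falls short of 64614/49 but 1.7¹⁴ ≈1683.78 reaches it, so n = 14.

14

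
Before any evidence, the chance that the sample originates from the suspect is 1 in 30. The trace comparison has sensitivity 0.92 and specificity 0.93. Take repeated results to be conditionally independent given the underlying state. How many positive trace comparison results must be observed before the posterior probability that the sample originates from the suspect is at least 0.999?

4

Prior odds = (1/30)/(29/30) = 1/29.
False-positive rate = 1 − 0.93 = 0.07; likelihood ratio of a positive = 0.92/0.07 = 92/7.
Target odds: 0.999 ÷ 0.001 = 999.
Need (1/29) × (92/7)ⁿ ≥ 999, i.e. (92/7)ⁿ ≥ 28971.
(92/7)³ = 778688/343 falls short of 28971 but (92/7)⁴ = 71639296/2401 reaches it, so n = 4.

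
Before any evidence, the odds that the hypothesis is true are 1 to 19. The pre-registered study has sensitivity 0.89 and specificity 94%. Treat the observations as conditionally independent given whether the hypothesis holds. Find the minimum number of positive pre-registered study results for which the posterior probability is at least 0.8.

2

Prior odds = 1/19.
False-positive rate = 1 − 0.94 = 0.06; likelihood ratio of a positive = 0.89/0.06 = 89/6.
Target posterior odds = 0.8/0.2 = 4.
Require (89/6)ⁿ ≥ 4 ÷ (1/19) = 76.
(89/6)¹ = 89/6 falls short of 76 but (89/6)² = 7921/36 reaches it, so n = 2.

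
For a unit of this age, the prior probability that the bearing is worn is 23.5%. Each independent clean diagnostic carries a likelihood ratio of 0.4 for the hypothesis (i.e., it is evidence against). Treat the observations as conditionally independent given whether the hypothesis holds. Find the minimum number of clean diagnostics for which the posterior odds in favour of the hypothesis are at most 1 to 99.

Prior odds: 0.235 ÷ 0.765 = 47/153.
Likelihood ratio per clean diagnostic = 0.4.
Target odds = 1/99.
Require 0.4ⁿ ≤ 1/99 ÷ (47/153) = 17/517.
0.4³ = 0.064 is still above 17/517 but 0.4⁴ = 0.0256 is at or below it, so n = 4.

4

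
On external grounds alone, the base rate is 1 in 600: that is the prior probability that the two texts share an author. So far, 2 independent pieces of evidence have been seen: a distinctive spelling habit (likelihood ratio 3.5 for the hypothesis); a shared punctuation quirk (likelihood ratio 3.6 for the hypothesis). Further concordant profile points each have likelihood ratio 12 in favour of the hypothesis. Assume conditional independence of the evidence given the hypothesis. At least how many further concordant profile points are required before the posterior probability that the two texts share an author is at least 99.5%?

Prior odds = (1/600)/(599/600) = 1/599.
Combined Bayes factor of the evidence already in hand = 3.5 × 3.6 = 12.6.
Odds after that evidence = (1/599) × 12.6 = 63/2995.
Target odds = 0.995/0.005 = 199.
Need 12ⁿ ≥ 199 ÷ (63/2995) = 596005/63.
12³ = 1728 falls short of 596005/63 but 12⁴ = 20736 reaches it, so n = 4.

4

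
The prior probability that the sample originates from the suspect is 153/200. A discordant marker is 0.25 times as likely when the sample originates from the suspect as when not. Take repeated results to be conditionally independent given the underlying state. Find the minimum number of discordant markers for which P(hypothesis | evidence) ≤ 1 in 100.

5

Prior odds: 0.765 ÷ 0.235 = 153/47.
Likelihood ratio per discordant marker = 0.25.
Target posterior odds = 0.01/0.99 = 1/99.
Need (153/47) × 0.25ⁿ ≤ 1/99, i.e. 0.25ⁿ ≤ 47/15147.
0.25⁴ = 0.00390625 is still above 47/15147 but 0.25⁵ = 1/1024 is at or below it, so n = 5.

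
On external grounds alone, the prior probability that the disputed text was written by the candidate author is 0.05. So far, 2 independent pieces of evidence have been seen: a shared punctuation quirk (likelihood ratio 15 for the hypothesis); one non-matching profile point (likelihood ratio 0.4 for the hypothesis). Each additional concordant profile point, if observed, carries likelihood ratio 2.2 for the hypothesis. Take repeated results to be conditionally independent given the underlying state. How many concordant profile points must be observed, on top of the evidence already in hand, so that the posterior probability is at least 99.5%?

Prior odds = 0.05/0.95 = 1/19.
Combined Bayes factor of the evidence already in hand = 15 × 0.4 = 6.
Odds after that evidence = (1/19) × 6 = 6/19.
Target odds = 0.995/0.005 = 199.
Need 2.2ⁿ ≥ 199 ÷ (6/19) = 3781/6.
2.2⁸ = 214358881/390625 falls short of 3781/6 but 2.2⁹ ≈1207.27 reaches it, so n = 9.

9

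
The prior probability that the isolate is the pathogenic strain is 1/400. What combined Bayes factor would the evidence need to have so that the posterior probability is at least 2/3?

798

Prior odds = 0.0025/0.9975 = 1/399.
Target odds = (2/3)/(1/3) = 2.
Required Bayes factor = 2 ÷ (1/399) = 798.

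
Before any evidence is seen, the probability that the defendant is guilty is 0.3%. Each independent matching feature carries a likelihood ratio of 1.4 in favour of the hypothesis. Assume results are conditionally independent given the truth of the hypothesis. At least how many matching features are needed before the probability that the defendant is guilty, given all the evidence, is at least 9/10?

Prior odds: 0.003 ÷ 0.997 = 3/997.
Likelihood ratio per matching feature = 1.4.
Target posterior odds = 0.9/0.1 = 9.
Require 1.4ⁿ ≥ 9 ÷ (3/997) = 2991.
1.4²³ ≈2295.86 falls short of 2991 but 1.4²⁴ ≈3214.2 reaches it, so n = 24.

24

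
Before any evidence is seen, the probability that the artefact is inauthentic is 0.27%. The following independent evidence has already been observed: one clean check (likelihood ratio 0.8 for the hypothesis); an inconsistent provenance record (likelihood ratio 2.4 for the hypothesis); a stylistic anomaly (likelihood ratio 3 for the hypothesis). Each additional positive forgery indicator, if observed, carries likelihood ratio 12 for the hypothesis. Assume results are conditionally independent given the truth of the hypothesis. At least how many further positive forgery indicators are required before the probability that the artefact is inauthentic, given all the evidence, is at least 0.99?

4

Prior odds = 0.0027/0.9973 = 27/9973.
Combined Bayes factor of the evidence already in hand = 0.8 × 2.4 × 3 = 5.76.
Odds after that evidence = (27/9973) × 5.76 = 3888/249325.
Target odds = 0.99/0.01 = 99.
Need 12ⁿ ≥ 99 ÷ (3888/249325) = 2742575/432.
12³ = 1728 falls short of 2742575/432 but 12⁴ = 20736 reaches it, so n = 4.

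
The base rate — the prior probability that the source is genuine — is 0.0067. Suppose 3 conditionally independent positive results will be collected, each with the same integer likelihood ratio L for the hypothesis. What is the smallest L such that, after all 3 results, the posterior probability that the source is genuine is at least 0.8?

Prior odds = 0.0067/0.9933 = 67/9933.
Target odds = 0.8/0.2 = 4.
Need L³ ≥ 4 ÷ (67/9933) = 39732/67.
8³ = 512 < 39732/67 ≤ 729 = 9³, so L = 9.

9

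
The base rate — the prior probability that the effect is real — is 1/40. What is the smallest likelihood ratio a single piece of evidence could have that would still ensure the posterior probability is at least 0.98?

Prior odds = 0.025/0.975 = 1/39.
Target odds = 0.98/0.02 = 49.
Required Bayes factor = 49 ÷ (1/39) = 1911.

1911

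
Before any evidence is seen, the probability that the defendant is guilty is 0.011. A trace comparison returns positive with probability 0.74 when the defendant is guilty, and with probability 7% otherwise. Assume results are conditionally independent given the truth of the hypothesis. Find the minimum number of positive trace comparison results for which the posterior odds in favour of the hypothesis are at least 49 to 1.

4

Prior odds = 0.011/0.989 = 11/989.
Likelihood ratio of a positive result = 0.74/0.07 = 74/7.
Target odds = 49.
Need (11/989) × (74/7)ⁿ ≥ 49, i.e. (74/7)ⁿ ≥ 48461/11.
(74/7)³ = 405224/343 falls short of 48461/11 but (74/7)⁴ = 29986576/2401 reaches it, so n = 4.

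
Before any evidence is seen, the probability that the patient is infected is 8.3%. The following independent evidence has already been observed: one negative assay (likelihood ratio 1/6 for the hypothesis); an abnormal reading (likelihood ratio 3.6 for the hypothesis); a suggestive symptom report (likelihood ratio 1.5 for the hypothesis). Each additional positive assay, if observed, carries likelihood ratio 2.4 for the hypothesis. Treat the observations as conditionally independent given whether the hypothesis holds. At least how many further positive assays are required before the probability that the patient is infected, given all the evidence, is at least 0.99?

Prior odds = 0.083/0.917 = 83/917.
Combined Bayes factor of the evidence already in hand = (1/6) × 3.6 × 1.5 = 0.9.
Odds after that evidence = (83/917) × 0.9 = 747/9170.
Target odds = 0.99/0.01 = 99.
Need 2.4ⁿ ≥ 99 ÷ (747/9170) = 100870/83.
2.4⁸ = 429981696/390625 falls short of 100870/83 but 2.4⁹ ≈2641.81 reaches it, so n = 9.

9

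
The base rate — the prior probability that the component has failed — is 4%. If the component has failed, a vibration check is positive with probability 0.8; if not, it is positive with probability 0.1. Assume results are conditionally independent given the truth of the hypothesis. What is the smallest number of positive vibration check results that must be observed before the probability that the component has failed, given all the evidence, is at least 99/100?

Prior odds = 0.04/0.96 = 1/24.
Likelihood ratio of a positive = 0.8/0.1 = 8.
Target odds: 0.99 ÷ 0.01 = 99.
Require 8ⁿ ≥ 99 ÷ (1/24) = 2376.
8³ = 512 falls short of 2376 but 8⁴ = 4096 reaches it, so n = 4.

4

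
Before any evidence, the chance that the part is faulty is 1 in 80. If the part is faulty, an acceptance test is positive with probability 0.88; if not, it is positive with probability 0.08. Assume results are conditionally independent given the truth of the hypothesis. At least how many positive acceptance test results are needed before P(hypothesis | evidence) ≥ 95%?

4

Prior odds = 0.0125/0.9875 = 1/79.
Likelihood ratio of a positive = 0.88/0.08 = 11.
Target odds: 0.95 ÷ 0.05 = 19.
Need (1/79) × 11ⁿ ≥ 19, i.e. 11ⁿ ≥ 1501.
11³ = 1331 falls short of 1501 but 11⁴ = 14641 reaches it, so n = 4.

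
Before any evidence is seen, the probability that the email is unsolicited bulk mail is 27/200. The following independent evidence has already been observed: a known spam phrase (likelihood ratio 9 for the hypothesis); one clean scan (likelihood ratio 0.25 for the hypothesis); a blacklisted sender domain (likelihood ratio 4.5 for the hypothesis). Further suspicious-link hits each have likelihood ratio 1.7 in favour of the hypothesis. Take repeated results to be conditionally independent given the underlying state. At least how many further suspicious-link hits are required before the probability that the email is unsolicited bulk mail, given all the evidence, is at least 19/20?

5

Prior odds = 0.135/0.865 = 27/173.
Combined Bayes factor of the evidence already in hand = 9 × 0.25 × 4.5 = 10.125.
Odds after that evidence = (27/173) × 10.125 = 2187/1384.
Target odds = 0.95/0.05 = 19.
Need 1.7ⁿ ≥ 19 ÷ (2187/1384) = 26296/2187.
1.7⁴ = 8.3521 falls short of 26296/2187 but 1.7⁵ = 1419857/100000 reaches it, so n = 5.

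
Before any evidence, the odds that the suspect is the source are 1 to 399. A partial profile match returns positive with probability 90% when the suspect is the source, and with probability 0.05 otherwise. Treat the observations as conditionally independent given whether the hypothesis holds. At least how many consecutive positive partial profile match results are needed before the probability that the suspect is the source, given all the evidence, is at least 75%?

Prior odds = 1/399.
Likelihood ratio of a positive result = 0.9/0.05 = 18.
Target posterior odds = 0.75/0.25 = 3.
Need (1/399) × 18ⁿ ≥ 3, i.e. 18ⁿ ≥ 1197.
18² = 324 falls short of 1197 but 18³ = 5832 reaches it, so n = 3.

3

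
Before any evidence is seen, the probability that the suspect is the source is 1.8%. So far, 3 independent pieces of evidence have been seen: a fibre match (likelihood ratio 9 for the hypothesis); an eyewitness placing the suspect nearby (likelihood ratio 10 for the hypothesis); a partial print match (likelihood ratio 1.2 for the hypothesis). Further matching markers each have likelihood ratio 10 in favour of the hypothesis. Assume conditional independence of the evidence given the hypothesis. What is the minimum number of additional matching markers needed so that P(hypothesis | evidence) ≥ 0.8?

1

Prior odds = 0.018/0.982 = 9/491.
Combined Bayes factor of the evidence already in hand = 9 × 10 × 1.2 = 108.
Odds after that evidence = (9/491) × 108 = 972/491.
Target odds = 0.8/0.2 = 4.
Need 10ⁿ ≥ 4 ÷ (972/491) = 491/243.
10¹ = 10, which meets the required 491/243; so n = 1.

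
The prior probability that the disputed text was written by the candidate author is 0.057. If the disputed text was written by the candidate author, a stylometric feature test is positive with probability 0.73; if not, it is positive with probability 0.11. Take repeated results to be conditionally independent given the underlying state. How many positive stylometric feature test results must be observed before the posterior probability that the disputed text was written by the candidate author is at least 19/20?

4

Prior odds: 0.057 ÷ 0.943 = 57/943.
Likelihood ratio of a positive = 0.73/0.11 = 73/11.
Target odds: 0.95 ÷ 0.05 = 19.
Require (73/11)ⁿ ≥ 19 ÷ (57/943) = 943/3.
(73/11)³ = 389017/1331 falls short of 943/3 but (73/11)⁴ = 28398241/14641 reaches it, so n = 4.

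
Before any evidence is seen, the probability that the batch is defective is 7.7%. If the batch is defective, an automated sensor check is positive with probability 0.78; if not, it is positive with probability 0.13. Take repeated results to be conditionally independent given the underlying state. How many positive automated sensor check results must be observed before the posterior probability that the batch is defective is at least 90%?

Prior odds: 0.077 ÷ 0.923 = 77/923.
Likelihood ratio of a positive = 0.78/0.13 = 6.
Target posterior odds = 0.9/0.1 = 9.
Need (77/923) × 6ⁿ ≥ 9, i.e. 6ⁿ ≥ 8307/77.
6² = 36 falls short of 8307/77 but 6³ = 216 reaches it, so n = 3.

3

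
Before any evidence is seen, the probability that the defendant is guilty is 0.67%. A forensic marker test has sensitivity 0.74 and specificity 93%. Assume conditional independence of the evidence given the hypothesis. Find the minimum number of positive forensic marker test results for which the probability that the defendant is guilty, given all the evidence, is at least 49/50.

Prior odds = 0.0067/0.9933 = 67/9933.
False-positive rate = 1 − 0.93 = 0.07; likelihood ratio of a positive = 0.74/0.07 = 74/7.
Target posterior odds = 0.98/0.02 = 49.
Require (74/7)ⁿ ≥ 49 ÷ (67/9933) = 486717/67.
(74/7)³ = 405224/343 falls short of 486717/67 but (74/7)⁴ = 29986576/2401 reaches it, so n = 4.

4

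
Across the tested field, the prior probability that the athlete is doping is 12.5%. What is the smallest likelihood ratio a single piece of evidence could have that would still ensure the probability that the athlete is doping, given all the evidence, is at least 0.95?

133

Prior odds = 0.125/0.875 = 1/7.
Target odds = 0.95/0.05 = 19.
Required Bayes factor = 19 ÷ (1/7) = 133.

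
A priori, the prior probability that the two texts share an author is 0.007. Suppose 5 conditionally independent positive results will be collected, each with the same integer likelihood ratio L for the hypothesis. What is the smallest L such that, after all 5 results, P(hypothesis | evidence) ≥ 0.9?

Prior odds = 0.007/0.993 = 7/993.
Target odds = 0.9/0.1 = 9.
Need L⁵ ≥ 9 ÷ (7/993) = 8937/7.
4⁵ = 1024 < 8937/7 ≤ 3125 = 5⁵, so L = 5.

5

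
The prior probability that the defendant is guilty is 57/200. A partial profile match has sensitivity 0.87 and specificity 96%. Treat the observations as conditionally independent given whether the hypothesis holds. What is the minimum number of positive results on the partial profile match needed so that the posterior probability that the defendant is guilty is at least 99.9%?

Prior odds: 0.285 ÷ 0.715 = 57/143.
False-positive rate = 1 − 0.96 = 0.04; likelihood ratio of a positive = 0.87/0.04 = 21.75.
Target odds: 0.999 ÷ 0.001 = 999.
Need (57/143) × 21.75ⁿ ≥ 999, i.e. 21.75ⁿ ≥ 47619/19.
21.75² = 473.0625 falls short of 47619/19 but 21.75³ = 658503/64 reaches it, so n = 3.

3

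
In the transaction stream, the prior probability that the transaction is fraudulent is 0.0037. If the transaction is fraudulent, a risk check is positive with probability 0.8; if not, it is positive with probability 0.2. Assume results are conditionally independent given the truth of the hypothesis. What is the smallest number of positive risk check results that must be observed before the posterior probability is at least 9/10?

6

Prior odds: 0.0037 ÷ 0.9963 = 37/9963.
Likelihood ratio of a positive = 0.8/0.2 = 4.
Target odds: 0.9 ÷ 0.1 = 9.
Need (37/9963) × 4ⁿ ≥ 9, i.e. 4ⁿ ≥ 89667/37.
4⁵ = 1024 falls short of 89667/37 but 4⁶ = 4096 reaches it, so n = 6.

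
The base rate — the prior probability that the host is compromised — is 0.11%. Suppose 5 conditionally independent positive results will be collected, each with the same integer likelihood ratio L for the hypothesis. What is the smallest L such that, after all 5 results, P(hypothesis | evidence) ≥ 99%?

10

Prior odds = 0.0011/0.9989 = 11/9989.
Target odds = 0.99/0.01 = 99.
Need L⁵ ≥ 99 ÷ (11/9989) = 89901.
9⁵ = 59049 < 89901 ≤ 100000 = 10⁵, so L = 10.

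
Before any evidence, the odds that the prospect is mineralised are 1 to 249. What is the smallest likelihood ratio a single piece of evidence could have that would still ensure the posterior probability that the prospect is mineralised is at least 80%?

996

Prior odds = 1/249.
Target odds = 0.8/0.2 = 4.
Required Bayes factor = 4 ÷ (1/249) = 996.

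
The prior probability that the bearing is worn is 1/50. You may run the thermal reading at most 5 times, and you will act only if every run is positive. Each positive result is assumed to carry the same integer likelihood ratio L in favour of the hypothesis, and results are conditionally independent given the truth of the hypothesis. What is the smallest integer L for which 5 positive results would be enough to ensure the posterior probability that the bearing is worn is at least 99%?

Prior odds = 0.02/0.98 = 1/49.
Target odds = 0.99/0.01 = 99.
Need L⁵ ≥ 99 ÷ (1/49) = 4851.
5⁵ = 3125 < 4851 ≤ 7776 = 6⁵, so L = 6.

6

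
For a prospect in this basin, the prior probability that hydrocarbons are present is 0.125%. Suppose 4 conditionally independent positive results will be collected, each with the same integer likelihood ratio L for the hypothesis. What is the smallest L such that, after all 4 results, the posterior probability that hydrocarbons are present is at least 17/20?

9

Prior odds = 0.00125/0.99875 = 1/799.
Target odds = 0.85/0.15 = 17/3.
Need L⁴ ≥ 17/3 ÷ (1/799) = 13583/3.
8⁴ = 4096 < 13583/3 ≤ 6561 = 9⁴, so L = 9.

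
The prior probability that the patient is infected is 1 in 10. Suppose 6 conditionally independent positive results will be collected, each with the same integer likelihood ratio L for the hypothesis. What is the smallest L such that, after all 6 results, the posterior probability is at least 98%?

Prior odds = 0.1/0.9 = 1/9.
Target odds = 0.98/0.02 = 49.
Need L⁶ ≥ 49 ÷ (1/9) = 441.
2⁶ = 64 < 441 ≤ 729 = 3⁶, so L = 3.

3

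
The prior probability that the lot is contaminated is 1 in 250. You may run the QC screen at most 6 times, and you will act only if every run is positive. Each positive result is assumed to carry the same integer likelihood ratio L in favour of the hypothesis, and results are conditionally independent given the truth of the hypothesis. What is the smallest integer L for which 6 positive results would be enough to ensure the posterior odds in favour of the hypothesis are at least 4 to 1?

4

Prior odds = 0.004/0.996 = 1/249.
Target odds = 4.
Need L⁶ ≥ 4 ÷ (1/249) = 996.
3⁶ = 729 < 996 ≤ 4096 = 4⁶, so L = 4.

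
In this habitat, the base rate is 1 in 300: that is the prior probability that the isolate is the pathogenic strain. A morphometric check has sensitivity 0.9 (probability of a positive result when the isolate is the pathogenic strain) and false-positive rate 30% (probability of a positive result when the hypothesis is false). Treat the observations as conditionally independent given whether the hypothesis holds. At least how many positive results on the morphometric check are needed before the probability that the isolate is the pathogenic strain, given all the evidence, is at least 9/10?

Prior odds: (1/300) ÷ (299/300) = 1/299.
Likelihood ratio of a positive result = 0.9/0.3 = 3.
Target odds: 0.9 ÷ 0.1 = 9.
Require 3ⁿ ≥ 9 ÷ (1/299) = 2691.
3⁷ = 2187 falls short of 2691 but 3⁸ = 6561 reaches it, so n = 8.

8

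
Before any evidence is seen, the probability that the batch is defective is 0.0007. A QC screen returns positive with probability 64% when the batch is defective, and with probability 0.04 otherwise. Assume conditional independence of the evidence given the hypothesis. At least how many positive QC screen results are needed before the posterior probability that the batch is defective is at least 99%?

Prior odds: 0.0007 ÷ 0.9993 = 7/9993.
Likelihood ratio of a positive result = 0.64/0.04 = 16.
Target posterior odds = 0.99/0.01 = 99.
Require 16ⁿ ≥ 99 ÷ (7/9993) = 989307/7.
16⁴ = 65536 falls short of 989307/7 but 16⁵ = 1048576 reaches it, so n = 5.

5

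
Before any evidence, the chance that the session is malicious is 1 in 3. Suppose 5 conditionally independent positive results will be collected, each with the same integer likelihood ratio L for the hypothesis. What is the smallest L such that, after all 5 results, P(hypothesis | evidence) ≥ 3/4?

2

Prior odds = (1/3)/(2/3) = 0.5.
Target odds = 0.75/0.25 = 3.
Need L⁵ ≥ 3 ÷ 0.5 = 6.
1⁵ = 1 < 6 ≤ 32 = 2⁵, so L = 2.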